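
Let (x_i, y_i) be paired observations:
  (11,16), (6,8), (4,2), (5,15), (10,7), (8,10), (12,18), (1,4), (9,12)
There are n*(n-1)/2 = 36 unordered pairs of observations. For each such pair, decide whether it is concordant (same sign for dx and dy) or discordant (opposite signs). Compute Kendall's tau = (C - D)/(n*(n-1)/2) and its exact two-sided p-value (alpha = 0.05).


Step 1: Enumerate the 36 unordered pairs (i,j) with i<j and classify each by sign(x_j-x_i) * sign(y_j-y_i).
  (1,2):dx=-5,dy=-8->C; (1,3):dx=-7,dy=-14->C; (1,4):dx=-6,dy=-1->C; (1,5):dx=-1,dy=-9->C
  (1,6):dx=-3,dy=-6->C; (1,7):dx=+1,dy=+2->C; (1,8):dx=-10,dy=-12->C; (1,9):dx=-2,dy=-4->C
  (2,3):dx=-2,dy=-6->C; (2,4):dx=-1,dy=+7->D; (2,5):dx=+4,dy=-1->D; (2,6):dx=+2,dy=+2->C
  (2,7):dx=+6,dy=+10->C; (2,8):dx=-5,dy=-4->C; (2,9):dx=+3,dy=+4->C; (3,4):dx=+1,dy=+13->C
  (3,5):dx=+6,dy=+5->C; (3,6):dx=+4,dy=+8->C; (3,7):dx=+8,dy=+16->C; (3,8):dx=-3,dy=+2->D
  (3,9):dx=+5,dy=+10->C; (4,5):dx=+5,dy=-8->D; (4,6):dx=+3,dy=-5->D; (4,7):dx=+7,dy=+3->C
  (4,8):dx=-4,dy=-11->C; (4,9):dx=+4,dy=-3->D; (5,6):dx=-2,dy=+3->D; (5,7):dx=+2,dy=+11->C
  (5,8):dx=-9,dy=-3->C; (5,9):dx=-1,dy=+5->D; (6,7):dx=+4,dy=+8->C; (6,8):dx=-7,dy=-6->C
  (6,9):dx=+1,dy=+2->C; (7,8):dx=-11,dy=-14->C; (7,9):dx=-3,dy=-6->C; (8,9):dx=+8,dy=+8->C
Step 2: C = 28, D = 8, total pairs = 36.
Step 3: tau = (C - D)/(n(n-1)/2) = (28 - 8)/36 = 0.555556.
Step 4: Exact two-sided p-value (enumerate n! = 362880 permutations of y under H0): p = 0.044615.
Step 5: alpha = 0.05. reject H0.

tau_b = 0.5556 (C=28, D=8), p = 0.044615, reject H0.


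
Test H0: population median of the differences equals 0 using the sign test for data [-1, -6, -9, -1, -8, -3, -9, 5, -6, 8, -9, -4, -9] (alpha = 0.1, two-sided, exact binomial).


Step 1: Discard zero differences. Original n = 13; n_eff = number of nonzero differences = 13.
Nonzero differences (with sign): -1, -6, -9, -1, -8, -3, -9, +5, -6, +8, -9, -4, -9
Step 2: Count signs: positive = 2, negative = 11.
Step 3: Under H0: P(positive) = 0.5, so the number of positives S ~ Bin(13, 0.5).
Step 4: Two-sided exact p-value = sum of Bin(13,0.5) probabilities at or below the observed probability = 0.022461.
Step 5: alpha = 0.1. reject H0.

n_eff = 13, pos = 2, neg = 11, p = 0.022461, reject H0.


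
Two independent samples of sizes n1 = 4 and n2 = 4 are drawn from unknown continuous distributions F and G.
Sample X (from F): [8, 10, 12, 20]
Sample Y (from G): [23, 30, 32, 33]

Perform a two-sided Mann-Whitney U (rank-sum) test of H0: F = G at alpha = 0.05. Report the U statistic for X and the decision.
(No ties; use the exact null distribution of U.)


Step 1: Combine and sort all 8 observations; assign midranks.
sorted (value, group): (8,X), (10,X), (12,X), (20,X), (23,Y), (30,Y), (32,Y), (33,Y)
ranks: 8->1, 10->2, 12->3, 20->4, 23->5, 30->6, 32->7, 33->8
Step 2: Rank sum for X: R1 = 1 + 2 + 3 + 4 = 10.
Step 3: U_X = R1 - n1(n1+1)/2 = 10 - 4*5/2 = 10 - 10 = 0.
       U_Y = n1*n2 - U_X = 16 - 0 = 16.
Step 4: No ties, so the exact null distribution of U (based on enumerating the C(8,4) = 70 equally likely rank assignments) gives the two-sided p-value.
Step 5: p-value = 0.028571; compare to alpha = 0.05. reject H0.

U_X = 0, p = 0.028571, reject H0 at alpha = 0.05.


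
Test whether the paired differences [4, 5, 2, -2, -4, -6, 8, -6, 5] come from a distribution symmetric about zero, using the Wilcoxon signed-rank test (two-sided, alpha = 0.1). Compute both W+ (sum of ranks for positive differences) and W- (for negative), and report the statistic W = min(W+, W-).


Step 1: Drop any zero differences (none here) and take |d_i|.
|d| = [4, 5, 2, 2, 4, 6, 8, 6, 5]
Step 2: Midrank |d_i| (ties get averaged ranks).
ranks: |4|->3.5, |5|->5.5, |2|->1.5, |2|->1.5, |4|->3.5, |6|->7.5, |8|->9, |6|->7.5, |5|->5.5
Step 3: Attach original signs; sum ranks with positive sign and with negative sign.
W+ = 3.5 + 5.5 + 1.5 + 9 + 5.5 = 25
W- = 1.5 + 3.5 + 7.5 + 7.5 = 20
(Check: W+ + W- = 45 should equal n(n+1)/2 = 45.)
Step 4: Test statistic W = min(W+, W-) = 20.
Step 5: Ties in |d|, so use the tie-corrected normal approximation.
        E[W] = n(n+1)/4 = 9*10/4 = 22.5.
        Tie groups: |d|=2 (t=2), |d|=4 (t=2), |d|=5 (t=2), |d|=6 (t=2); sum(t^3 - t) = 24.
        Var[W] = n(n+1)(2n+1)/24 - sum(t^3-t)/48 = 1710/24 - 24/48 = 70.75.
        z = (W - E[W]) / sqrt(Var[W]) = (20 - 22.5) / 8.4113 = -0.2972.
        Two-sided p = 2*Phi(z) = 0.766299.
Step 6: alpha = 0.1. fail to reject H0.

W+ = 25, W- = 20, W = min = 20, p = 0.766299, fail to reject H0.


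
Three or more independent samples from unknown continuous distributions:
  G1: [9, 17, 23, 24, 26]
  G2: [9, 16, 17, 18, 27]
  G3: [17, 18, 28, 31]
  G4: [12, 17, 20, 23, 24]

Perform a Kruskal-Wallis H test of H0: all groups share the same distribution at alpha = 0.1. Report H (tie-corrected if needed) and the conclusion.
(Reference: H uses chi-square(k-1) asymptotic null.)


Step 1: Combine all N = 19 observations and assign midranks.
sorted (value, group, rank): (9,G1,1.5), (9,G2,1.5), (12,G4,3), (16,G2,4), (17,G1,6.5), (17,G2,6.5), (17,G3,6.5), (17,G4,6.5), (18,G2,9.5), (18,G3,9.5), (20,G4,11), (23,G1,12.5), (23,G4,12.5), (24,G1,14.5), (24,G4,14.5), (26,G1,16), (27,G2,17), (28,G3,18), (31,G3,19)
Step 2: Sum ranks within each group.
R_1 = 51 (n_1 = 5)
R_2 = 38.5 (n_2 = 5)
R_3 = 53 (n_3 = 4)
R_4 = 47.5 (n_4 = 5)
Step 3: H = 12/(N(N+1)) * sum(R_i^2/n_i) - 3(N+1)
     = 12/(19*20) * (51^2/5 + 38.5^2/5 + 53^2/4 + 47.5^2/5) - 3*20
     = 0.031579 * 1970.15 - 60
     = 2.215263.
Step 4: Ties present; correction factor C = 1 - 84/(19^3 - 19) = 0.987719. Corrected H = 2.215263 / 0.987719 = 2.242806.
Step 5: Under H0, H ~ chi^2(3); p-value = 0.523566.
Step 6: alpha = 0.1. fail to reject H0.

H = 2.2428, df = 3, p = 0.523566, fail to reject H0.


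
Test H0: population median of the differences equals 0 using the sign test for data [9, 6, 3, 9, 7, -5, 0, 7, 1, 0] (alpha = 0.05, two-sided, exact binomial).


Step 1: Discard zero differences. Original n = 10; n_eff = number of nonzero differences = 8.
Nonzero differences (with sign): +9, +6, +3, +9, +7, -5, +7, +1
Step 2: Count signs: positive = 7, negative = 1.
Step 3: Under H0: P(positive) = 0.5, so the number of positives S ~ Bin(8, 0.5).
Step 4: Two-sided exact p-value = sum of Bin(8,0.5) probabilities at or below the observed probability = 0.070312.
Step 5: alpha = 0.05. fail to reject H0.

n_eff = 8, pos = 7, neg = 1, p = 0.070312, fail to reject H0.


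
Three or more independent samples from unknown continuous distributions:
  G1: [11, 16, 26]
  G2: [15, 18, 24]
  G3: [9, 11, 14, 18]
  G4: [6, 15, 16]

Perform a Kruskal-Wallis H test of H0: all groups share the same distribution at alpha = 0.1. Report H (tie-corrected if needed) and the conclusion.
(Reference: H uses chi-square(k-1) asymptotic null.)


Step 1: Combine all N = 13 observations and assign midranks.
sorted (value, group, rank): (6,G4,1), (9,G3,2), (11,G1,3.5), (11,G3,3.5), (14,G3,5), (15,G2,6.5), (15,G4,6.5), (16,G1,8.5), (16,G4,8.5), (18,G2,10.5), (18,G3,10.5), (24,G2,12), (26,G1,13)
Step 2: Sum ranks within each group.
R_1 = 25 (n_1 = 3)
R_2 = 29 (n_2 = 3)
R_3 = 21 (n_3 = 4)
R_4 = 16 (n_4 = 3)
Step 3: H = 12/(N(N+1)) * sum(R_i^2/n_i) - 3(N+1)
     = 12/(13*14) * (25^2/3 + 29^2/3 + 21^2/4 + 16^2/3) - 3*14
     = 0.065934 * 684.25 - 42
     = 3.115385.
Step 4: Ties present; correction factor C = 1 - 24/(13^3 - 13) = 0.989011. Corrected H = 3.115385 / 0.989011 = 3.150000.
Step 5: Under H0, H ~ chi^2(3); p-value = 0.369071.
Step 6: alpha = 0.1. fail to reject H0.

H = 3.1500, df = 3, p = 0.369071, fail to reject H0.


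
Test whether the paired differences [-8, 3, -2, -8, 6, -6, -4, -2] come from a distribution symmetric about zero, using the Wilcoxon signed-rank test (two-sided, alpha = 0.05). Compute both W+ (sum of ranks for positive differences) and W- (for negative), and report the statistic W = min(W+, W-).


Step 1: Drop any zero differences (none here) and take |d_i|.
|d| = [8, 3, 2, 8, 6, 6, 4, 2]
Step 2: Midrank |d_i| (ties get averaged ranks).
ranks: |8|->7.5, |3|->3, |2|->1.5, |8|->7.5, |6|->5.5, |6|->5.5, |4|->4, |2|->1.5
Step 3: Attach original signs; sum ranks with positive sign and with negative sign.
W+ = 3 + 5.5 = 8.5
W- = 7.5 + 1.5 + 7.5 + 5.5 + 4 + 1.5 = 27.5
(Check: W+ + W- = 36 should equal n(n+1)/2 = 36.)
Step 4: Test statistic W = min(W+, W-) = 8.5.
Step 5: Ties in |d|, so use the tie-corrected normal approximation.
        E[W] = n(n+1)/4 = 8*9/4 = 18.
        Tie groups: |d|=2 (t=2), |d|=6 (t=2), |d|=8 (t=2); sum(t^3 - t) = 18.
        Var[W] = n(n+1)(2n+1)/24 - sum(t^3-t)/48 = 1224/24 - 18/48 = 50.625.
        z = (W - E[W]) / sqrt(Var[W]) = (8.5 - 18) / 7.1151 = -1.3352.
        Two-sided p = 2*Phi(z) = 0.181816.
Step 6: alpha = 0.05. fail to reject H0.

W+ = 8.5, W- = 27.5, W = min = 8.5, p = 0.181816, fail to reject H0.


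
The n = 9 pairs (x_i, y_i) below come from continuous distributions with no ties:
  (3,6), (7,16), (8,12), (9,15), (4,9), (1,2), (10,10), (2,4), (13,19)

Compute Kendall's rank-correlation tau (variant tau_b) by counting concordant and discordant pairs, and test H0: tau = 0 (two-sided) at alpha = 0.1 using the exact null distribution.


Step 1: Enumerate the 36 unordered pairs (i,j) with i<j and classify each by sign(x_j-x_i) * sign(y_j-y_i).
  (1,2):dx=+4,dy=+10->C; (1,3):dx=+5,dy=+6->C; (1,4):dx=+6,dy=+9->C; (1,5):dx=+1,dy=+3->C
  (1,6):dx=-2,dy=-4->C; (1,7):dx=+7,dy=+4->C; (1,8):dx=-1,dy=-2->C; (1,9):dx=+10,dy=+13->C
  (2,3):dx=+1,dy=-4->D; (2,4):dx=+2,dy=-1->D; (2,5):dx=-3,dy=-7->C; (2,6):dx=-6,dy=-14->C
  (2,7):dx=+3,dy=-6->D; (2,8):dx=-5,dy=-12->C; (2,9):dx=+6,dy=+3->C; (3,4):dx=+1,dy=+3->C
  (3,5):dx=-4,dy=-3->C; (3,6):dx=-7,dy=-10->C; (3,7):dx=+2,dy=-2->D; (3,8):dx=-6,dy=-8->C
  (3,9):dx=+5,dy=+7->C; (4,5):dx=-5,dy=-6->C; (4,6):dx=-8,dy=-13->C; (4,7):dx=+1,dy=-5->D
  (4,8):dx=-7,dy=-11->C; (4,9):dx=+4,dy=+4->C; (5,6):dx=-3,dy=-7->C; (5,7):dx=+6,dy=+1->C
  (5,8):dx=-2,dy=-5->C; (5,9):dx=+9,dy=+10->C; (6,7):dx=+9,dy=+8->C; (6,8):dx=+1,dy=+2->C
  (6,9):dx=+12,dy=+17->C; (7,8):dx=-8,dy=-6->C; (7,9):dx=+3,dy=+9->C; (8,9):dx=+11,dy=+15->C
Step 2: C = 31, D = 5, total pairs = 36.
Step 3: tau = (C - D)/(n(n-1)/2) = (31 - 5)/36 = 0.722222.
Step 4: Exact two-sided p-value (enumerate n! = 362880 permutations of y under H0): p = 0.005886.
Step 5: alpha = 0.1. reject H0.

tau_b = 0.7222 (C=31, D=5), p = 0.005886, reject H0.


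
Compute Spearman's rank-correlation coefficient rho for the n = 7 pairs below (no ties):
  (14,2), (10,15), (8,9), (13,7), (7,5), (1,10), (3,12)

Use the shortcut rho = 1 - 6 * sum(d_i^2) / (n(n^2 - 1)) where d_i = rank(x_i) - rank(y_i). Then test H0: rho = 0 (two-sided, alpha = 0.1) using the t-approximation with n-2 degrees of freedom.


Step 1: Rank x and y separately (midranks; no ties here).
rank(x): 14->7, 10->5, 8->4, 13->6, 7->3, 1->1, 3->2
rank(y): 2->1, 15->7, 9->4, 7->3, 5->2, 10->5, 12->6
Step 2: d_i = R_x(i) - R_y(i); compute d_i^2.
  (7-1)^2=36, (5-7)^2=4, (4-4)^2=0, (6-3)^2=9, (3-2)^2=1, (1-5)^2=16, (2-6)^2=16
sum(d^2) = 82.
Step 3: rho = 1 - 6*82 / (7*(7^2 - 1)) = 1 - 492/336 = -0.464286.
Step 4: Under H0, t = rho * sqrt((n-2)/(1-rho^2)) = -1.1722 ~ t(5).
Step 5: Two-sided p-value from the t-distribution with 5 df = 0.293934.
Step 6: alpha = 0.1. fail to reject H0.

rho = -0.4643, p = 0.293934, fail to reject H0 at alpha = 0.1.


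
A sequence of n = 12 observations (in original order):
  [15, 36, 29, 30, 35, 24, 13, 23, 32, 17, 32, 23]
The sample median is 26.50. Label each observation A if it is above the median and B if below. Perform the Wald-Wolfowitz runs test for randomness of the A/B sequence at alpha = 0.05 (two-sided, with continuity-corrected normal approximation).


Step 1: Compute median = 26.50; label A = above, B = below.
Labels in order: BAAAABBBABAB  (n_A = 6, n_B = 6)
Step 2: Count runs R = 7.
Step 3: Under H0 (random ordering), E[R] = 2*n_A*n_B/(n_A+n_B) + 1 = 2*6*6/12 + 1 = 7.0000.
        Var[R] = 2*n_A*n_B*(2*n_A*n_B - n_A - n_B) / ((n_A+n_B)^2 * (n_A+n_B-1)) = 4320/1584 = 2.7273.
        SD[R] = 1.6514.
Step 4: R = E[R], so z = 0 with no continuity correction.
Step 5: Two-sided p-value via normal approximation = 2*(1 - Phi(|z|)) = 1.000000.
Step 6: alpha = 0.05. fail to reject H0.

R = 7, z = 0.0000, p = 1.000000, fail to reject H0.


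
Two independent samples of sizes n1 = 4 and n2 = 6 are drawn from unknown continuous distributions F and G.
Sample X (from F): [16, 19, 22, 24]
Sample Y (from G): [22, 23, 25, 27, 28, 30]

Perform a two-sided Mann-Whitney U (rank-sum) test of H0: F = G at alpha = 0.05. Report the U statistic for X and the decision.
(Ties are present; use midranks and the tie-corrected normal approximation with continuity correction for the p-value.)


Step 1: Combine and sort all 10 observations; assign midranks.
sorted (value, group): (16,X), (19,X), (22,X), (22,Y), (23,Y), (24,X), (25,Y), (27,Y), (28,Y), (30,Y)
ranks: 16->1, 19->2, 22->3.5, 22->3.5, 23->5, 24->6, 25->7, 27->8, 28->9, 30->10
Step 2: Rank sum for X: R1 = 1 + 2 + 3.5 + 6 = 12.5.
Step 3: U_X = R1 - n1(n1+1)/2 = 12.5 - 4*5/2 = 12.5 - 10 = 2.5.
       U_Y = n1*n2 - U_X = 24 - 2.5 = 21.5.
Step 4: Ties are present, so use the tie-corrected normal approximation (with continuity correction) for the p-value.
Step 5: p-value = 0.054273; compare to alpha = 0.05. fail to reject H0.

U_X = 2.5, p = 0.054273, fail to reject H0 at alpha = 0.05.


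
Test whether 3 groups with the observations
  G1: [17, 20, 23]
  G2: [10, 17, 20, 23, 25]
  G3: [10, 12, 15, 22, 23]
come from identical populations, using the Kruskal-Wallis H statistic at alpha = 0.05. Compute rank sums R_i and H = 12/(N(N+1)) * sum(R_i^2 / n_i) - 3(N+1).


Step 1: Combine all N = 13 observations and assign midranks.
sorted (value, group, rank): (10,G2,1.5), (10,G3,1.5), (12,G3,3), (15,G3,4), (17,G1,5.5), (17,G2,5.5), (20,G1,7.5), (20,G2,7.5), (22,G3,9), (23,G1,11), (23,G2,11), (23,G3,11), (25,G2,13)
Step 2: Sum ranks within each group.
R_1 = 24 (n_1 = 3)
R_2 = 38.5 (n_2 = 5)
R_3 = 28.5 (n_3 = 5)
Step 3: H = 12/(N(N+1)) * sum(R_i^2/n_i) - 3(N+1)
     = 12/(13*14) * (24^2/3 + 38.5^2/5 + 28.5^2/5) - 3*14
     = 0.065934 * 650.9 - 42
     = 0.916484.
Step 4: Ties present; correction factor C = 1 - 42/(13^3 - 13) = 0.980769. Corrected H = 0.916484 / 0.980769 = 0.934454.
Step 5: Under H0, H ~ chi^2(2); p-value = 0.626738.
Step 6: alpha = 0.05. fail to reject H0.

H = 0.9345, df = 2, p = 0.626738, fail to reject H0.


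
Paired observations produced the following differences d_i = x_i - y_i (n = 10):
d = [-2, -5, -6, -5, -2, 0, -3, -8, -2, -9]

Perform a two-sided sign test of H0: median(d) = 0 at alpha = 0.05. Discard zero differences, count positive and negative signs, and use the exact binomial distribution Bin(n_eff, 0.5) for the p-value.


Step 1: Discard zero differences. Original n = 10; n_eff = number of nonzero differences = 9.
Nonzero differences (with sign): -2, -5, -6, -5, -2, -3, -8, -2, -9
Step 2: Count signs: positive = 0, negative = 9.
Step 3: Under H0: P(positive) = 0.5, so the number of positives S ~ Bin(9, 0.5).
Step 4: Two-sided exact p-value = sum of Bin(9,0.5) probabilities at or below the observed probability = 0.003906.
Step 5: alpha = 0.05. reject H0.

n_eff = 9, pos = 0, neg = 9, p = 0.003906, reject H0.


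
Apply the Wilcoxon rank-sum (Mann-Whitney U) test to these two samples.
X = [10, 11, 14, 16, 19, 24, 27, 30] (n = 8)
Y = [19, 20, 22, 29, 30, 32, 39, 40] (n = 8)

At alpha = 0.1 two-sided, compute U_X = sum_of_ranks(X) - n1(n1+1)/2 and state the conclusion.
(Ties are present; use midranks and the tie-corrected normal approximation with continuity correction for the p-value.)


Step 1: Combine and sort all 16 observations; assign midranks.
sorted (value, group): (10,X), (11,X), (14,X), (16,X), (19,X), (19,Y), (20,Y), (22,Y), (24,X), (27,X), (29,Y), (30,X), (30,Y), (32,Y), (39,Y), (40,Y)
ranks: 10->1, 11->2, 14->3, 16->4, 19->5.5, 19->5.5, 20->7, 22->8, 24->9, 27->10, 29->11, 30->12.5, 30->12.5, 32->14, 39->15, 40->16
Step 2: Rank sum for X: R1 = 1 + 2 + 3 + 4 + 5.5 + 9 + 10 + 12.5 = 47.
Step 3: U_X = R1 - n1(n1+1)/2 = 47 - 8*9/2 = 47 - 36 = 11.
       U_Y = n1*n2 - U_X = 64 - 11 = 53.
Step 4: Ties are present, so use the tie-corrected normal approximation (with continuity correction) for the p-value.
Step 5: p-value = 0.031076; compare to alpha = 0.1. reject H0.

U_X = 11, p = 0.031076, reject H0 at alpha = 0.1.


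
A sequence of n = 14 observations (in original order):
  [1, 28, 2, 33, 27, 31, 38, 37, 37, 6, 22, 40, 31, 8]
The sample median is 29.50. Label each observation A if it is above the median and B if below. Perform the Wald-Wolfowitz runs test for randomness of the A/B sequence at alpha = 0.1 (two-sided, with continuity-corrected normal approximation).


Step 1: Compute median = 29.50; label A = above, B = below.
Labels in order: BBBABAAAABBAAB  (n_A = 7, n_B = 7)
Step 2: Count runs R = 7.
Step 3: Under H0 (random ordering), E[R] = 2*n_A*n_B/(n_A+n_B) + 1 = 2*7*7/14 + 1 = 8.0000.
        Var[R] = 2*n_A*n_B*(2*n_A*n_B - n_A - n_B) / ((n_A+n_B)^2 * (n_A+n_B-1)) = 8232/2548 = 3.2308.
        SD[R] = 1.7974.
Step 4: Continuity-corrected z = (R + 0.5 - E[R]) / SD[R] = (7 + 0.5 - 8.0000) / 1.7974 = -0.2782.
Step 5: Two-sided p-value via normal approximation = 2*(1 - Phi(|z|)) = 0.780879.
Step 6: alpha = 0.1. fail to reject H0.

R = 7, z = -0.2782, p = 0.780879, fail to reject H0.


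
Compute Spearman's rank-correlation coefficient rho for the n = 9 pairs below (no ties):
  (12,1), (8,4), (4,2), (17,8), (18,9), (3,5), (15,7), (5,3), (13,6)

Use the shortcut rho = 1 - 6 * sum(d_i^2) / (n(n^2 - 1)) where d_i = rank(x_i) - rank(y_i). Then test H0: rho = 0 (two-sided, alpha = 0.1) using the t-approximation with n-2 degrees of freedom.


Step 1: Rank x and y separately (midranks; no ties here).
rank(x): 12->5, 8->4, 4->2, 17->8, 18->9, 3->1, 15->7, 5->3, 13->6
rank(y): 1->1, 4->4, 2->2, 8->8, 9->9, 5->5, 7->7, 3->3, 6->6
Step 2: d_i = R_x(i) - R_y(i); compute d_i^2.
  (5-1)^2=16, (4-4)^2=0, (2-2)^2=0, (8-8)^2=0, (9-9)^2=0, (1-5)^2=16, (7-7)^2=0, (3-3)^2=0, (6-6)^2=0
sum(d^2) = 32.
Step 3: rho = 1 - 6*32 / (9*(9^2 - 1)) = 1 - 192/720 = 0.733333.
Step 4: Under H0, t = rho * sqrt((n-2)/(1-rho^2)) = 2.8538 ~ t(7).
Step 5: Two-sided p-value from the t-distribution with 7 df = 0.024554.
Step 6: alpha = 0.1. reject H0.

rho = 0.7333, p = 0.024554, reject H0 at alpha = 0.1.


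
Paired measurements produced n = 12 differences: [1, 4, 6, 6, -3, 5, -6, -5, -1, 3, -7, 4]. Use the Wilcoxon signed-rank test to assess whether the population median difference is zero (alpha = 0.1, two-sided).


Step 1: Drop any zero differences (none here) and take |d_i|.
|d| = [1, 4, 6, 6, 3, 5, 6, 5, 1, 3, 7, 4]
Step 2: Midrank |d_i| (ties get averaged ranks).
ranks: |1|->1.5, |4|->5.5, |6|->10, |6|->10, |3|->3.5, |5|->7.5, |6|->10, |5|->7.5, |1|->1.5, |3|->3.5, |7|->12, |4|->5.5
Step 3: Attach original signs; sum ranks with positive sign and with negative sign.
W+ = 1.5 + 5.5 + 10 + 10 + 7.5 + 3.5 + 5.5 = 43.5
W- = 3.5 + 10 + 7.5 + 1.5 + 12 = 34.5
(Check: W+ + W- = 78 should equal n(n+1)/2 = 78.)
Step 4: Test statistic W = min(W+, W-) = 34.5.
Step 5: Ties in |d|, so use the tie-corrected normal approximation.
        E[W] = n(n+1)/4 = 12*13/4 = 39.
        Tie groups: |d|=1 (t=2), |d|=3 (t=2), |d|=4 (t=2), |d|=5 (t=2), |d|=6 (t=3); sum(t^3 - t) = 48.
        Var[W] = n(n+1)(2n+1)/24 - sum(t^3-t)/48 = 3900/24 - 48/48 = 161.5.
        z = (W - E[W]) / sqrt(Var[W]) = (34.5 - 39) / 12.7083 = -0.3541.
        Two-sided p = 2*Phi(z) = 0.723264.
Step 6: alpha = 0.1. fail to reject H0.

W+ = 43.5, W- = 34.5, W = min = 34.5, p = 0.723264, fail to reject H0.


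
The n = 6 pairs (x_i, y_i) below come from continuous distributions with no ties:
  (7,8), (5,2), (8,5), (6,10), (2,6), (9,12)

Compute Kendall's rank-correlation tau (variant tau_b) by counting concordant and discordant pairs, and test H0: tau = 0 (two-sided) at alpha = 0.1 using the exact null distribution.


Step 1: Enumerate the 15 unordered pairs (i,j) with i<j and classify each by sign(x_j-x_i) * sign(y_j-y_i).
  (1,2):dx=-2,dy=-6->C; (1,3):dx=+1,dy=-3->D; (1,4):dx=-1,dy=+2->D; (1,5):dx=-5,dy=-2->C
  (1,6):dx=+2,dy=+4->C; (2,3):dx=+3,dy=+3->C; (2,4):dx=+1,dy=+8->C; (2,5):dx=-3,dy=+4->D
  (2,6):dx=+4,dy=+10->C; (3,4):dx=-2,dy=+5->D; (3,5):dx=-6,dy=+1->D; (3,6):dx=+1,dy=+7->C
  (4,5):dx=-4,dy=-4->C; (4,6):dx=+3,dy=+2->C; (5,6):dx=+7,dy=+6->C
Step 2: C = 10, D = 5, total pairs = 15.
Step 3: tau = (C - D)/(n(n-1)/2) = (10 - 5)/15 = 0.333333.
Step 4: Exact two-sided p-value (enumerate n! = 720 permutations of y under H0): p = 0.469444.
Step 5: alpha = 0.1. fail to reject H0.

tau_b = 0.3333 (C=10, D=5), p = 0.469444, fail to reject H0.


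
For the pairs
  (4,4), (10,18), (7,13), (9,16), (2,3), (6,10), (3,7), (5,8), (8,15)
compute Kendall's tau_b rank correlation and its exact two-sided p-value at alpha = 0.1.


Step 1: Enumerate the 36 unordered pairs (i,j) with i<j and classify each by sign(x_j-x_i) * sign(y_j-y_i).
  (1,2):dx=+6,dy=+14->C; (1,3):dx=+3,dy=+9->C; (1,4):dx=+5,dy=+12->C; (1,5):dx=-2,dy=-1->C
  (1,6):dx=+2,dy=+6->C; (1,7):dx=-1,dy=+3->D; (1,8):dx=+1,dy=+4->C; (1,9):dx=+4,dy=+11->C
  (2,3):dx=-3,dy=-5->C; (2,4):dx=-1,dy=-2->C; (2,5):dx=-8,dy=-15->C; (2,6):dx=-4,dy=-8->C
  (2,7):dx=-7,dy=-11->C; (2,8):dx=-5,dy=-10->C; (2,9):dx=-2,dy=-3->C; (3,4):dx=+2,dy=+3->C
  (3,5):dx=-5,dy=-10->C; (3,6):dx=-1,dy=-3->C; (3,7):dx=-4,dy=-6->C; (3,8):dx=-2,dy=-5->C
  (3,9):dx=+1,dy=+2->C; (4,5):dx=-7,dy=-13->C; (4,6):dx=-3,dy=-6->C; (4,7):dx=-6,dy=-9->C
  (4,8):dx=-4,dy=-8->C; (4,9):dx=-1,dy=-1->C; (5,6):dx=+4,dy=+7->C; (5,7):dx=+1,dy=+4->C
  (5,8):dx=+3,dy=+5->C; (5,9):dx=+6,dy=+12->C; (6,7):dx=-3,dy=-3->C; (6,8):dx=-1,dy=-2->C
  (6,9):dx=+2,dy=+5->C; (7,8):dx=+2,dy=+1->C; (7,9):dx=+5,dy=+8->C; (8,9):dx=+3,dy=+7->C
Step 2: C = 35, D = 1, total pairs = 36.
Step 3: tau = (C - D)/(n(n-1)/2) = (35 - 1)/36 = 0.944444.
Step 4: Exact two-sided p-value (enumerate n! = 362880 permutations of y under H0): p = 0.000050.
Step 5: alpha = 0.1. reject H0.

tau_b = 0.9444 (C=35, D=1), p = 0.000050, reject H0.


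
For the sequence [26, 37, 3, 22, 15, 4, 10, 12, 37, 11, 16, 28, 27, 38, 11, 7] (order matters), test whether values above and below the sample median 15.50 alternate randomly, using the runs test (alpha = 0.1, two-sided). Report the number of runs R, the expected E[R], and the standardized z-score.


Step 1: Compute median = 15.50; label A = above, B = below.
Labels in order: AABABBBBABAAAABB  (n_A = 8, n_B = 8)
Step 2: Count runs R = 8.
Step 3: Under H0 (random ordering), E[R] = 2*n_A*n_B/(n_A+n_B) + 1 = 2*8*8/16 + 1 = 9.0000.
        Var[R] = 2*n_A*n_B*(2*n_A*n_B - n_A - n_B) / ((n_A+n_B)^2 * (n_A+n_B-1)) = 14336/3840 = 3.7333.
        SD[R] = 1.9322.
Step 4: Continuity-corrected z = (R + 0.5 - E[R]) / SD[R] = (8 + 0.5 - 9.0000) / 1.9322 = -0.2588.
Step 5: Two-sided p-value via normal approximation = 2*(1 - Phi(|z|)) = 0.795809.
Step 6: alpha = 0.1. fail to reject H0.

R = 8, z = -0.2588, p = 0.795809, fail to reject H0.


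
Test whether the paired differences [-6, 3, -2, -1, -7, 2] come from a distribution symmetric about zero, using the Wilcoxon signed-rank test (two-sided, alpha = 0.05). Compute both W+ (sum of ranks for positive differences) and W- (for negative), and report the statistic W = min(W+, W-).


Step 1: Drop any zero differences (none here) and take |d_i|.
|d| = [6, 3, 2, 1, 7, 2]
Step 2: Midrank |d_i| (ties get averaged ranks).
ranks: |6|->5, |3|->4, |2|->2.5, |1|->1, |7|->6, |2|->2.5
Step 3: Attach original signs; sum ranks with positive sign and with negative sign.
W+ = 4 + 2.5 = 6.5
W- = 5 + 2.5 + 1 + 6 = 14.5
(Check: W+ + W- = 21 should equal n(n+1)/2 = 21.)
Step 4: Test statistic W = min(W+, W-) = 6.5.
Step 5: Ties in |d|, so use the tie-corrected normal approximation.
        E[W] = n(n+1)/4 = 6*7/4 = 10.5.
        Tie groups: |d|=2 (t=2); sum(t^3 - t) = 6.
        Var[W] = n(n+1)(2n+1)/24 - sum(t^3-t)/48 = 546/24 - 6/48 = 22.625.
        z = (W - E[W]) / sqrt(Var[W]) = (6.5 - 10.5) / 4.7566 = -0.8409.
        Two-sided p = 2*Phi(z) = 0.400381.
Step 6: alpha = 0.05. fail to reject H0.

W+ = 6.5, W- = 14.5, W = min = 6.5, p = 0.400381, fail to reject H0.


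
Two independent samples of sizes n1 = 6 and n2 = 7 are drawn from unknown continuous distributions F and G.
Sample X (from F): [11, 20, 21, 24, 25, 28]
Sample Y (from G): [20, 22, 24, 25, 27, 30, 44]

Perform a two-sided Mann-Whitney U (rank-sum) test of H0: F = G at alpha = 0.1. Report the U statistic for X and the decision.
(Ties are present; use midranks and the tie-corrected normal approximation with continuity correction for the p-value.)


Step 1: Combine and sort all 13 observations; assign midranks.
sorted (value, group): (11,X), (20,X), (20,Y), (21,X), (22,Y), (24,X), (24,Y), (25,X), (25,Y), (27,Y), (28,X), (30,Y), (44,Y)
ranks: 11->1, 20->2.5, 20->2.5, 21->4, 22->5, 24->6.5, 24->6.5, 25->8.5, 25->8.5, 27->10, 28->11, 30->12, 44->13
Step 2: Rank sum for X: R1 = 1 + 2.5 + 4 + 6.5 + 8.5 + 11 = 33.5.
Step 3: U_X = R1 - n1(n1+1)/2 = 33.5 - 6*7/2 = 33.5 - 21 = 12.5.
       U_Y = n1*n2 - U_X = 42 - 12.5 = 29.5.
Step 4: Ties are present, so use the tie-corrected normal approximation (with continuity correction) for the p-value.
Step 5: p-value = 0.251135; compare to alpha = 0.1. fail to reject H0.

U_X = 12.5, p = 0.251135, fail to reject H0 at alpha = 0.1.


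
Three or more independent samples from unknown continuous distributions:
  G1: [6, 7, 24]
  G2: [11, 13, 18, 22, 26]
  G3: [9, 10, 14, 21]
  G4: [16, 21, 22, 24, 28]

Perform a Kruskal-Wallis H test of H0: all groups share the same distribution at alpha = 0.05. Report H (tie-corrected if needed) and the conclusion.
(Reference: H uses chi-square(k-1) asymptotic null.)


Step 1: Combine all N = 17 observations and assign midranks.
sorted (value, group, rank): (6,G1,1), (7,G1,2), (9,G3,3), (10,G3,4), (11,G2,5), (13,G2,6), (14,G3,7), (16,G4,8), (18,G2,9), (21,G3,10.5), (21,G4,10.5), (22,G2,12.5), (22,G4,12.5), (24,G1,14.5), (24,G4,14.5), (26,G2,16), (28,G4,17)
Step 2: Sum ranks within each group.
R_1 = 17.5 (n_1 = 3)
R_2 = 48.5 (n_2 = 5)
R_3 = 24.5 (n_3 = 4)
R_4 = 62.5 (n_4 = 5)
Step 3: H = 12/(N(N+1)) * sum(R_i^2/n_i) - 3(N+1)
     = 12/(17*18) * (17.5^2/3 + 48.5^2/5 + 24.5^2/4 + 62.5^2/5) - 3*18
     = 0.039216 * 1503.85 - 54
     = 4.974346.
Step 4: Ties present; correction factor C = 1 - 18/(17^3 - 17) = 0.996324. Corrected H = 4.974346 / 0.996324 = 4.992702.
Step 5: Under H0, H ~ chi^2(3); p-value = 0.172332.
Step 6: alpha = 0.05. fail to reject H0.

H = 4.9927, df = 3, p = 0.172332, fail to reject H0.


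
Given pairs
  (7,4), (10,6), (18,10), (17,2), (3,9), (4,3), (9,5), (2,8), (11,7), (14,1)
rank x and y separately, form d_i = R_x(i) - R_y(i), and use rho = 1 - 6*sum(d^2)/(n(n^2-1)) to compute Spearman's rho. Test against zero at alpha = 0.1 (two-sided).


Step 1: Rank x and y separately (midranks; no ties here).
rank(x): 7->4, 10->6, 18->10, 17->9, 3->2, 4->3, 9->5, 2->1, 11->7, 14->8
rank(y): 4->4, 6->6, 10->10, 2->2, 9->9, 3->3, 5->5, 8->8, 7->7, 1->1
Step 2: d_i = R_x(i) - R_y(i); compute d_i^2.
  (4-4)^2=0, (6-6)^2=0, (10-10)^2=0, (9-2)^2=49, (2-9)^2=49, (3-3)^2=0, (5-5)^2=0, (1-8)^2=49, (7-7)^2=0, (8-1)^2=49
sum(d^2) = 196.
Step 3: rho = 1 - 6*196 / (10*(10^2 - 1)) = 1 - 1176/990 = -0.187879.
Step 4: Under H0, t = rho * sqrt((n-2)/(1-rho^2)) = -0.5410 ~ t(8).
Step 5: Two-sided p-value from the t-distribution with 8 df = 0.603218.
Step 6: alpha = 0.1. fail to reject H0.

rho = -0.1879, p = 0.603218, fail to reject H0 at alpha = 0.1.


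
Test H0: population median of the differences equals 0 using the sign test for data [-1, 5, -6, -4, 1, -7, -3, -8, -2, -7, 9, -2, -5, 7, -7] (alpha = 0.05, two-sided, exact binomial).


Step 1: Discard zero differences. Original n = 15; n_eff = number of nonzero differences = 15.
Nonzero differences (with sign): -1, +5, -6, -4, +1, -7, -3, -8, -2, -7, +9, -2, -5, +7, -7
Step 2: Count signs: positive = 4, negative = 11.
Step 3: Under H0: P(positive) = 0.5, so the number of positives S ~ Bin(15, 0.5).
Step 4: Two-sided exact p-value = sum of Bin(15,0.5) probabilities at or below the observed probability = 0.118469.
Step 5: alpha = 0.05. fail to reject H0.

n_eff = 15, pos = 4, neg = 11, p = 0.118469, fail to reject H0.


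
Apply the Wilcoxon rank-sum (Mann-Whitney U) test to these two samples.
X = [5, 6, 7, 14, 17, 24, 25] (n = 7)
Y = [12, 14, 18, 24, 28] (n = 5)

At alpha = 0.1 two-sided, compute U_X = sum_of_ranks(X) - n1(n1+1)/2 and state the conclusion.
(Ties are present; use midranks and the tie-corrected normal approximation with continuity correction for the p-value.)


Step 1: Combine and sort all 12 observations; assign midranks.
sorted (value, group): (5,X), (6,X), (7,X), (12,Y), (14,X), (14,Y), (17,X), (18,Y), (24,X), (24,Y), (25,X), (28,Y)
ranks: 5->1, 6->2, 7->3, 12->4, 14->5.5, 14->5.5, 17->7, 18->8, 24->9.5, 24->9.5, 25->11, 28->12
Step 2: Rank sum for X: R1 = 1 + 2 + 3 + 5.5 + 7 + 9.5 + 11 = 39.
Step 3: U_X = R1 - n1(n1+1)/2 = 39 - 7*8/2 = 39 - 28 = 11.
       U_Y = n1*n2 - U_X = 35 - 11 = 24.
Step 4: Ties are present, so use the tie-corrected normal approximation (with continuity correction) for the p-value.
Step 5: p-value = 0.328162; compare to alpha = 0.1. fail to reject H0.

U_X = 11, p = 0.328162, fail to reject H0 at alpha = 0.1.


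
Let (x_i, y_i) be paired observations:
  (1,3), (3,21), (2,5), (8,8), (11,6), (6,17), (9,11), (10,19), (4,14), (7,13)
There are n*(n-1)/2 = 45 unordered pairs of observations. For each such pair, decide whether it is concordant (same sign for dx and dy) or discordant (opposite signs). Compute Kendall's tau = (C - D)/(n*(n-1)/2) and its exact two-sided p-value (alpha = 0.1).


Step 1: Enumerate the 45 unordered pairs (i,j) with i<j and classify each by sign(x_j-x_i) * sign(y_j-y_i).
  (1,2):dx=+2,dy=+18->C; (1,3):dx=+1,dy=+2->C; (1,4):dx=+7,dy=+5->C; (1,5):dx=+10,dy=+3->C
  (1,6):dx=+5,dy=+14->C; (1,7):dx=+8,dy=+8->C; (1,8):dx=+9,dy=+16->C; (1,9):dx=+3,dy=+11->C
  (1,10):dx=+6,dy=+10->C; (2,3):dx=-1,dy=-16->C; (2,4):dx=+5,dy=-13->D; (2,5):dx=+8,dy=-15->D
  (2,6):dx=+3,dy=-4->D; (2,7):dx=+6,dy=-10->D; (2,8):dx=+7,dy=-2->D; (2,9):dx=+1,dy=-7->D
  (2,10):dx=+4,dy=-8->D; (3,4):dx=+6,dy=+3->C; (3,5):dx=+9,dy=+1->C; (3,6):dx=+4,dy=+12->C
  (3,7):dx=+7,dy=+6->C; (3,8):dx=+8,dy=+14->C; (3,9):dx=+2,dy=+9->C; (3,10):dx=+5,dy=+8->C
  (4,5):dx=+3,dy=-2->D; (4,6):dx=-2,dy=+9->D; (4,7):dx=+1,dy=+3->C; (4,8):dx=+2,dy=+11->C
  (4,9):dx=-4,dy=+6->D; (4,10):dx=-1,dy=+5->D; (5,6):dx=-5,dy=+11->D; (5,7):dx=-2,dy=+5->D
  (5,8):dx=-1,dy=+13->D; (5,9):dx=-7,dy=+8->D; (5,10):dx=-4,dy=+7->D; (6,7):dx=+3,dy=-6->D
  (6,8):dx=+4,dy=+2->C; (6,9):dx=-2,dy=-3->C; (6,10):dx=+1,dy=-4->D; (7,8):dx=+1,dy=+8->C
  (7,9):dx=-5,dy=+3->D; (7,10):dx=-2,dy=+2->D; (8,9):dx=-6,dy=-5->C; (8,10):dx=-3,dy=-6->C
  (9,10):dx=+3,dy=-1->D
Step 2: C = 24, D = 21, total pairs = 45.
Step 3: tau = (C - D)/(n(n-1)/2) = (24 - 21)/45 = 0.066667.
Step 4: Exact two-sided p-value (enumerate n! = 3628800 permutations of y under H0): p = 0.861801.
Step 5: alpha = 0.1. fail to reject H0.

tau_b = 0.0667 (C=24, D=21), p = 0.861801, fail to reject H0.


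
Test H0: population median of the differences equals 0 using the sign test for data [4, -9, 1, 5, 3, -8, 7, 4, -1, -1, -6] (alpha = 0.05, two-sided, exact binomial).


Step 1: Discard zero differences. Original n = 11; n_eff = number of nonzero differences = 11.
Nonzero differences (with sign): +4, -9, +1, +5, +3, -8, +7, +4, -1, -1, -6
Step 2: Count signs: positive = 6, negative = 5.
Step 3: Under H0: P(positive) = 0.5, so the number of positives S ~ Bin(11, 0.5).
Step 4: Two-sided exact p-value = sum of Bin(11,0.5) probabilities at or below the observed probability = 1.000000.
Step 5: alpha = 0.05. fail to reject H0.

n_eff = 11, pos = 6, neg = 5, p = 1.000000, fail to reject H0.


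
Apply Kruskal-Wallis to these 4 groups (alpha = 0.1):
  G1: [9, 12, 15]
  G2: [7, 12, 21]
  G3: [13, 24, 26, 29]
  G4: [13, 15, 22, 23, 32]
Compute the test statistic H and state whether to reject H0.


Step 1: Combine all N = 15 observations and assign midranks.
sorted (value, group, rank): (7,G2,1), (9,G1,2), (12,G1,3.5), (12,G2,3.5), (13,G3,5.5), (13,G4,5.5), (15,G1,7.5), (15,G4,7.5), (21,G2,9), (22,G4,10), (23,G4,11), (24,G3,12), (26,G3,13), (29,G3,14), (32,G4,15)
Step 2: Sum ranks within each group.
R_1 = 13 (n_1 = 3)
R_2 = 13.5 (n_2 = 3)
R_3 = 44.5 (n_3 = 4)
R_4 = 49 (n_4 = 5)
Step 3: H = 12/(N(N+1)) * sum(R_i^2/n_i) - 3(N+1)
     = 12/(15*16) * (13^2/3 + 13.5^2/3 + 44.5^2/4 + 49^2/5) - 3*16
     = 0.050000 * 1092.35 - 48
     = 6.617292.
Step 4: Ties present; correction factor C = 1 - 18/(15^3 - 15) = 0.994643. Corrected H = 6.617292 / 0.994643 = 6.652932.
Step 5: Under H0, H ~ chi^2(3); p-value = 0.083822.
Step 6: alpha = 0.1. reject H0.

H = 6.6529, df = 3, p = 0.083822, reject H0.


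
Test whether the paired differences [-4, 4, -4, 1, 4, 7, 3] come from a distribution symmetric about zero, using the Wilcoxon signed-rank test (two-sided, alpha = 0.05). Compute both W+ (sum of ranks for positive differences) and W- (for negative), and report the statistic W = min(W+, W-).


Step 1: Drop any zero differences (none here) and take |d_i|.
|d| = [4, 4, 4, 1, 4, 7, 3]
Step 2: Midrank |d_i| (ties get averaged ranks).
ranks: |4|->4.5, |4|->4.5, |4|->4.5, |1|->1, |4|->4.5, |7|->7, |3|->2
Step 3: Attach original signs; sum ranks with positive sign and with negative sign.
W+ = 4.5 + 1 + 4.5 + 7 + 2 = 19
W- = 4.5 + 4.5 = 9
(Check: W+ + W- = 28 should equal n(n+1)/2 = 28.)
Step 4: Test statistic W = min(W+, W-) = 9.
Step 5: Ties in |d|, so use the tie-corrected normal approximation.
        E[W] = n(n+1)/4 = 7*8/4 = 14.
        Tie groups: |d|=4 (t=4); sum(t^3 - t) = 60.
        Var[W] = n(n+1)(2n+1)/24 - sum(t^3-t)/48 = 840/24 - 60/48 = 33.75.
        z = (W - E[W]) / sqrt(Var[W]) = (9 - 14) / 5.8095 = -0.8607.
        Two-sided p = 2*Phi(z) = 0.389424.
Step 6: alpha = 0.05. fail to reject H0.

W+ = 19, W- = 9, W = min = 9, p = 0.389424, fail to reject H0.


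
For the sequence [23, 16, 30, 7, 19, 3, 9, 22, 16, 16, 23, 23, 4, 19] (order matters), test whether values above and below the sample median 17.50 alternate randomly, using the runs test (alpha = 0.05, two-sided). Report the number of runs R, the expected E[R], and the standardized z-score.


Step 1: Compute median = 17.50; label A = above, B = below.
Labels in order: ABABABBABBAABA  (n_A = 7, n_B = 7)
Step 2: Count runs R = 11.
Step 3: Under H0 (random ordering), E[R] = 2*n_A*n_B/(n_A+n_B) + 1 = 2*7*7/14 + 1 = 8.0000.
        Var[R] = 2*n_A*n_B*(2*n_A*n_B - n_A - n_B) / ((n_A+n_B)^2 * (n_A+n_B-1)) = 8232/2548 = 3.2308.
        SD[R] = 1.7974.
Step 4: Continuity-corrected z = (R - 0.5 - E[R]) / SD[R] = (11 - 0.5 - 8.0000) / 1.7974 = 1.3909.
Step 5: Two-sided p-value via normal approximation = 2*(1 - Phi(|z|)) = 0.164264.
Step 6: alpha = 0.05. fail to reject H0.

R = 11, z = 1.3909, p = 0.164264, fail to reject H0.


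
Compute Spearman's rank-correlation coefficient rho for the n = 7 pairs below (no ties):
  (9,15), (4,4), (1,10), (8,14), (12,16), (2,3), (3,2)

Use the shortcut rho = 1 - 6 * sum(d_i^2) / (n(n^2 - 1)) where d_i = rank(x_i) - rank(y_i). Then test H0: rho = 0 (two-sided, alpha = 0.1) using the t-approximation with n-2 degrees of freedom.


Step 1: Rank x and y separately (midranks; no ties here).
rank(x): 9->6, 4->4, 1->1, 8->5, 12->7, 2->2, 3->3
rank(y): 15->6, 4->3, 10->4, 14->5, 16->7, 3->2, 2->1
Step 2: d_i = R_x(i) - R_y(i); compute d_i^2.
  (6-6)^2=0, (4-3)^2=1, (1-4)^2=9, (5-5)^2=0, (7-7)^2=0, (2-2)^2=0, (3-1)^2=4
sum(d^2) = 14.
Step 3: rho = 1 - 6*14 / (7*(7^2 - 1)) = 1 - 84/336 = 0.750000.
Step 4: Under H0, t = rho * sqrt((n-2)/(1-rho^2)) = 2.5355 ~ t(5).
Step 5: Two-sided p-value from the t-distribution with 5 df = 0.052181.
Step 6: alpha = 0.1. reject H0.

rho = 0.7500, p = 0.052181, reject H0 at alpha = 0.1.


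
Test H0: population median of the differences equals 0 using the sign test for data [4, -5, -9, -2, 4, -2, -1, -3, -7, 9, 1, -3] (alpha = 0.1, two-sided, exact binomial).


Step 1: Discard zero differences. Original n = 12; n_eff = number of nonzero differences = 12.
Nonzero differences (with sign): +4, -5, -9, -2, +4, -2, -1, -3, -7, +9, +1, -3
Step 2: Count signs: positive = 4, negative = 8.
Step 3: Under H0: P(positive) = 0.5, so the number of positives S ~ Bin(12, 0.5).
Step 4: Two-sided exact p-value = sum of Bin(12,0.5) probabilities at or below the observed probability = 0.387695.
Step 5: alpha = 0.1. fail to reject H0.

n_eff = 12, pos = 4, neg = 8, p = 0.387695, fail to reject H0.


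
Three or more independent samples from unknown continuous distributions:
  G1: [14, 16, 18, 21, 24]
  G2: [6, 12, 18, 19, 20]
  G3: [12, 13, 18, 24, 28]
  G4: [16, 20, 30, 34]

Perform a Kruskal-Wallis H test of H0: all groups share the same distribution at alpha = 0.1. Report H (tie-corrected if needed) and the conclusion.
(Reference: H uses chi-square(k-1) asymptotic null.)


Step 1: Combine all N = 19 observations and assign midranks.
sorted (value, group, rank): (6,G2,1), (12,G2,2.5), (12,G3,2.5), (13,G3,4), (14,G1,5), (16,G1,6.5), (16,G4,6.5), (18,G1,9), (18,G2,9), (18,G3,9), (19,G2,11), (20,G2,12.5), (20,G4,12.5), (21,G1,14), (24,G1,15.5), (24,G3,15.5), (28,G3,17), (30,G4,18), (34,G4,19)
Step 2: Sum ranks within each group.
R_1 = 50 (n_1 = 5)
R_2 = 36 (n_2 = 5)
R_3 = 48 (n_3 = 5)
R_4 = 56 (n_4 = 4)
Step 3: H = 12/(N(N+1)) * sum(R_i^2/n_i) - 3(N+1)
     = 12/(19*20) * (50^2/5 + 36^2/5 + 48^2/5 + 56^2/4) - 3*20
     = 0.031579 * 2004 - 60
     = 3.284211.
Step 4: Ties present; correction factor C = 1 - 48/(19^3 - 19) = 0.992982. Corrected H = 3.284211 / 0.992982 = 3.307420.
Step 5: Under H0, H ~ chi^2(3); p-value = 0.346611.
Step 6: alpha = 0.1. fail to reject H0.

H = 3.3074, df = 3, p = 0.346611, fail to reject H0.


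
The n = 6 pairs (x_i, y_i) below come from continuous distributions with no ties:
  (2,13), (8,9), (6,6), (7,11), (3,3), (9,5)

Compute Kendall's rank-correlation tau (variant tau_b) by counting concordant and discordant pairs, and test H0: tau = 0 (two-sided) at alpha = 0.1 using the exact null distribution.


Step 1: Enumerate the 15 unordered pairs (i,j) with i<j and classify each by sign(x_j-x_i) * sign(y_j-y_i).
  (1,2):dx=+6,dy=-4->D; (1,3):dx=+4,dy=-7->D; (1,4):dx=+5,dy=-2->D; (1,5):dx=+1,dy=-10->D
  (1,6):dx=+7,dy=-8->D; (2,3):dx=-2,dy=-3->C; (2,4):dx=-1,dy=+2->D; (2,5):dx=-5,dy=-6->C
  (2,6):dx=+1,dy=-4->D; (3,4):dx=+1,dy=+5->C; (3,5):dx=-3,dy=-3->C; (3,6):dx=+3,dy=-1->D
  (4,5):dx=-4,dy=-8->C; (4,6):dx=+2,dy=-6->D; (5,6):dx=+6,dy=+2->C
Step 2: C = 6, D = 9, total pairs = 15.
Step 3: tau = (C - D)/(n(n-1)/2) = (6 - 9)/15 = -0.200000.
Step 4: Exact two-sided p-value (enumerate n! = 720 permutations of y under H0): p = 0.719444.
Step 5: alpha = 0.1. fail to reject H0.

tau_b = -0.2000 (C=6, D=9), p = 0.719444, fail to reject H0.


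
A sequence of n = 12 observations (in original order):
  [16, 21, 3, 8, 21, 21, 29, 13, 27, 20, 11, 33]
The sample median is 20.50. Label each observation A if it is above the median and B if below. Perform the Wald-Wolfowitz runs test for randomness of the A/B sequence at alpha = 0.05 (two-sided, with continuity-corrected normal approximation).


Step 1: Compute median = 20.50; label A = above, B = below.
Labels in order: BABBAAABABBA  (n_A = 6, n_B = 6)
Step 2: Count runs R = 8.
Step 3: Under H0 (random ordering), E[R] = 2*n_A*n_B/(n_A+n_B) + 1 = 2*6*6/12 + 1 = 7.0000.
        Var[R] = 2*n_A*n_B*(2*n_A*n_B - n_A - n_B) / ((n_A+n_B)^2 * (n_A+n_B-1)) = 4320/1584 = 2.7273.
        SD[R] = 1.6514.
Step 4: Continuity-corrected z = (R - 0.5 - E[R]) / SD[R] = (8 - 0.5 - 7.0000) / 1.6514 = 0.3028.
Step 5: Two-sided p-value via normal approximation = 2*(1 - Phi(|z|)) = 0.762069.
Step 6: alpha = 0.05. fail to reject H0.

R = 8, z = 0.3028, p = 0.762069, fail to reject H0.


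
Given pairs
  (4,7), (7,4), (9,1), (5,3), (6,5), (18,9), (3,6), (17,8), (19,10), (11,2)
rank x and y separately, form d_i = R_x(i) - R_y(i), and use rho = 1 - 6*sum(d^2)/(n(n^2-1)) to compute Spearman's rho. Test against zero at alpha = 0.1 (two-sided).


Step 1: Rank x and y separately (midranks; no ties here).
rank(x): 4->2, 7->5, 9->6, 5->3, 6->4, 18->9, 3->1, 17->8, 19->10, 11->7
rank(y): 7->7, 4->4, 1->1, 3->3, 5->5, 9->9, 6->6, 8->8, 10->10, 2->2
Step 2: d_i = R_x(i) - R_y(i); compute d_i^2.
  (2-7)^2=25, (5-4)^2=1, (6-1)^2=25, (3-3)^2=0, (4-5)^2=1, (9-9)^2=0, (1-6)^2=25, (8-8)^2=0, (10-10)^2=0, (7-2)^2=25
sum(d^2) = 102.
Step 3: rho = 1 - 6*102 / (10*(10^2 - 1)) = 1 - 612/990 = 0.381818.
Step 4: Under H0, t = rho * sqrt((n-2)/(1-rho^2)) = 1.1685 ~ t(8).
Step 5: Two-sided p-value from the t-distribution with 8 df = 0.276255.
Step 6: alpha = 0.1. fail to reject H0.

rho = 0.3818, p = 0.276255, fail to reject H0 at alpha = 0.1.
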